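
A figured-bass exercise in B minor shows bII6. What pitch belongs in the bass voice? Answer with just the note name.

E

bII in B minor has root C; the chord is C-E-G.
The figure 6 means first inversion — the third is in the bass.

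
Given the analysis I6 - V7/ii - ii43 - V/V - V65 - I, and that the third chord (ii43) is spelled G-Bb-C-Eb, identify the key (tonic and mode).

Bb major

ii43 is given as G-Bb-C-Eb — a minor seventh chord with root C.
ii43 on C implies C is the supertonic; that puts the tonic at Bb, and the lowercase numeral fits major mode.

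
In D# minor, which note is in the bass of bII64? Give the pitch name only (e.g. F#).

B

bII in D# minor has root E; the chord is E-G#-B.
The figure 64 means second inversion — the fifth is in the bass.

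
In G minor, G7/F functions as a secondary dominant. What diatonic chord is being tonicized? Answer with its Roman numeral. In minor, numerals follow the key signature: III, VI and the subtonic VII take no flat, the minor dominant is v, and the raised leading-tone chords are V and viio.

iv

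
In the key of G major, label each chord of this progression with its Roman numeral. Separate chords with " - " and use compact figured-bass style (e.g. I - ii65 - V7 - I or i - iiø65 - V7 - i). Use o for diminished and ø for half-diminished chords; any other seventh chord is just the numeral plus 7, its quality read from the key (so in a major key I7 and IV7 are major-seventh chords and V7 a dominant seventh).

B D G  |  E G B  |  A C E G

I6 - vi - ii7

B-D-G has root G, degree 1 in G major, so I6.
E-G-B: root E is the submediant; minor triad there is vi.
A-C-E-G: minor seventh chord on A = scale degree 2 → ii7.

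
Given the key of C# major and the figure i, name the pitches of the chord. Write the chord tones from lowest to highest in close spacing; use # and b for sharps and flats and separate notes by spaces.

i is the minor tonic, borrowed from the parallel minor. In C# major that root is C#.
So the chord is C#-E-G#.

C# E G#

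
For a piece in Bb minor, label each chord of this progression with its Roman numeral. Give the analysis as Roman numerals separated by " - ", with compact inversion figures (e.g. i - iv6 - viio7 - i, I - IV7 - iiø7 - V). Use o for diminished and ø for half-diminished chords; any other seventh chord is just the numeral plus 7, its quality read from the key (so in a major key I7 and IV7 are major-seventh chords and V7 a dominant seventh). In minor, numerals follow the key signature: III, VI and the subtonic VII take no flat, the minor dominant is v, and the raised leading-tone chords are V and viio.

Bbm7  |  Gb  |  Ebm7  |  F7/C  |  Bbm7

Bbm7: root Bb is the tonic; minor seventh chord there is i7.
Gb: root Gb is the submediant; major triad there is VI.
Ebm7: root Eb is the subdominant; minor seventh chord there is iv7.
F7/C: dominant seventh chord on F = scale degree 5 → V43.
Bbm7: minor seventh chord on Bb = scale degree 1 → i7.

i7 - VI - iv7 - V43 - i7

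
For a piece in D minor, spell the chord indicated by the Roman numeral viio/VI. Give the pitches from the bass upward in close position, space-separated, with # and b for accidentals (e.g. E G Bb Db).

A C Eb

viio/VI is a secondary leading-tone chord. The target VI is Bb in D minor; the applied chord is rooted a semitone below, on A.
Building a diminished triad on A gives A-C-Eb.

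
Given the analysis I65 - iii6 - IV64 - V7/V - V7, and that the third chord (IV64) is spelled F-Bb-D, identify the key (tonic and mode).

F major

The anchor chord is a major triad on Bb, labeled IV64.
Counting down 3 scale steps from Bb places the tonic on F; a major triad on degree 4 is diatonic only in major.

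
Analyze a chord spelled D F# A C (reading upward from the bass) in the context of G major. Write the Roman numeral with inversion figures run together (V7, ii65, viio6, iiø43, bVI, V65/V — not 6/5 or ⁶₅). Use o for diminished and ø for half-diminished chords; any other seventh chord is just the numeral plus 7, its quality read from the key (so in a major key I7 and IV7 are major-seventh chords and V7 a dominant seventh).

The pitches D-F#-A-C form a dominant seventh chord rooted on D.
D is scale degree 5 in G major, and a dominant seventh chord on that degree is written V7.

V7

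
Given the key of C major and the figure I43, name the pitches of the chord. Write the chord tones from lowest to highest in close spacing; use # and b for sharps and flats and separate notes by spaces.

The numeral's case and figure indicate a major seventh chord. In C major its root, scale degree 1, is C.
That chord is spelled C-E-G-B.
The figured bass 43 indicates second inversion, placing the fifth (G) in the bass: G-B-C-E.

G B C E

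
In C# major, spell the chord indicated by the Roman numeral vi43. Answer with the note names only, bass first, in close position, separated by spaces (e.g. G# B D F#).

In C# major, scale degree 6 is A#, and the diatonic chord built there is a minor seventh chord.
That chord is spelled A#-C#-E#-G#.
With the 43 figure the chord is in second inversion; from the bass E# upward in close position it reads E#-G#-A#-C#.

E# G# A# C#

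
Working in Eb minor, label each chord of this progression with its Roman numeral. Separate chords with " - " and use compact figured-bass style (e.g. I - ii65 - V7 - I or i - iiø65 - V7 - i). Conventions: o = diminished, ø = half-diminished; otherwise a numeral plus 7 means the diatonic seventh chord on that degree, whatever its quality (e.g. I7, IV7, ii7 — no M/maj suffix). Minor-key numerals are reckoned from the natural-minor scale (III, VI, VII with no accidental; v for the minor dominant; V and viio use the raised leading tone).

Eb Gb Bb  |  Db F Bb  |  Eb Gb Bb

i - v6 - i

Eb-Gb-Bb: root Eb is the tonic; minor triad there is i.
Db-F-Bb: root Bb is the dominant; minor triad there is v6.
Eb-Gb-Bb: root Eb is the tonic; minor triad there is i.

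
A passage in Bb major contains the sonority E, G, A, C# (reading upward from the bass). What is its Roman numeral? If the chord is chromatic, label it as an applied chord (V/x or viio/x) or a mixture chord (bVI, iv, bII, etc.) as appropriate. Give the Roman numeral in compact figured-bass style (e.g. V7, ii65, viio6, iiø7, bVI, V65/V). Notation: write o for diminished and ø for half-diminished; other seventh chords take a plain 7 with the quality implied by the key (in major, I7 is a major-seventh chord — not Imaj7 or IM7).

Stacked in thirds the chord is A-C#-E-G: a dominant seventh chord on A.
A is not a diatonic chord root with this quality in Bb major, but it lies a perfect fifth above D (iii), so the chord functions as an applied dominant of iii.
With E in the bass the chord is in second inversion, so the figured bass is 43.

V43/iii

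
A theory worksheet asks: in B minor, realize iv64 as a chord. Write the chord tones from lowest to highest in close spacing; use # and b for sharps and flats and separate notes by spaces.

B E G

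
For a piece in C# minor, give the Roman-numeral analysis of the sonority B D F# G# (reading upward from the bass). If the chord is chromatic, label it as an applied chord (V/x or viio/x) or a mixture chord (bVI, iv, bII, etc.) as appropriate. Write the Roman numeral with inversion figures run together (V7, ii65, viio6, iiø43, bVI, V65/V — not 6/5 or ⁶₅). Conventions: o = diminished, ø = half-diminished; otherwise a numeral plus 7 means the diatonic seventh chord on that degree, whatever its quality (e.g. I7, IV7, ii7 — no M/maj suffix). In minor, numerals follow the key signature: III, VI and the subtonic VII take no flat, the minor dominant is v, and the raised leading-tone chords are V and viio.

viiø65/VI

Stacked in thirds the chord is G#-B-D-F#: a half-diminished seventh chord on G#.
G# sits a half step below A (VI in C# minor); a diminished chord there is the applied leading-tone chord of VI.
With B in the bass the chord is in first inversion, so the figured bass is 65.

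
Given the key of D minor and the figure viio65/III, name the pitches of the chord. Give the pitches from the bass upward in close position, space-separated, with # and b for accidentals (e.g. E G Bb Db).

G Bb Db E

viio65/III is a secondary leading-tone chord. The target III is F in D minor; the applied chord is rooted a semitone below, on E.
Building a fully diminished seventh chord on E gives E-G-Bb-Db.
With the 65 figure the chord is in first inversion; from the bass G upward in close position it reads G-Bb-Db-E.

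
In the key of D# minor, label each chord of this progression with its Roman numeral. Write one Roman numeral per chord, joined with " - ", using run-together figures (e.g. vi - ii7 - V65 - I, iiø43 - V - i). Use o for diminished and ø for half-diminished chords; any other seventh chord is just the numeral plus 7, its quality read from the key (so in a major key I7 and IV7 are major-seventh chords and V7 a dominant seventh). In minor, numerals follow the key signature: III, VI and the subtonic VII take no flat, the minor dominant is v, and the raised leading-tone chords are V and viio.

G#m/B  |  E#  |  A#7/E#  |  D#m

iv6 - V/V - V43 - i

G#m/B has root G#, degree 4 in D# minor, so iv6.
E#: chromatic; E# is V of V, so V/V.
A#7/E#: dominant seventh chord on A# = scale degree 5 → V43.
D#m: minor triad on D# = scale degree 1 → i.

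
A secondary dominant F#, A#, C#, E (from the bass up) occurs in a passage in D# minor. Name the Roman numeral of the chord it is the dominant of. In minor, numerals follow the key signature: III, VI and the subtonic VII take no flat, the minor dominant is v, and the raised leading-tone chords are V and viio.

VI

The chord is a dominant seventh chord on F#.
A dominant resolves down a perfect fifth: F# → B. In D# minor, B is scale degree 6, i.e. VI.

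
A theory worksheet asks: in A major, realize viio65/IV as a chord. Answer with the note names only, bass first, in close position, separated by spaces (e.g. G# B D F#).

E G Bb C#

viio65/IV is a secondary leading-tone chord. The target IV is D in A major; the applied chord is rooted a semitone below, on C#.
Building a fully diminished seventh chord on C# gives C#-E-G-Bb.
With the 65 figure the chord is in first inversion; from the bass E upward in close position it reads E-G-Bb-C#.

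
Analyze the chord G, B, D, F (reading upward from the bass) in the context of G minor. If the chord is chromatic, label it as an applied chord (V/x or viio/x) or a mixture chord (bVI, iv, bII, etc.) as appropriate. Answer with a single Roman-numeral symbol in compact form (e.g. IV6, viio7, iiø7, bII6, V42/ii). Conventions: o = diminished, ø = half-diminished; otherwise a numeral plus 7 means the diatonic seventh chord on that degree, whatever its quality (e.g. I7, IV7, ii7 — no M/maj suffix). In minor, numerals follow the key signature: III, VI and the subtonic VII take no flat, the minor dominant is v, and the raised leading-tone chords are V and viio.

V7/iv

Stacked in thirds the chord is G-B-D-F: a dominant seventh chord on G.
G is not a diatonic chord root with this quality in G minor, but it lies a perfect fifth above C (iv), so the chord functions as an applied dominant of iv.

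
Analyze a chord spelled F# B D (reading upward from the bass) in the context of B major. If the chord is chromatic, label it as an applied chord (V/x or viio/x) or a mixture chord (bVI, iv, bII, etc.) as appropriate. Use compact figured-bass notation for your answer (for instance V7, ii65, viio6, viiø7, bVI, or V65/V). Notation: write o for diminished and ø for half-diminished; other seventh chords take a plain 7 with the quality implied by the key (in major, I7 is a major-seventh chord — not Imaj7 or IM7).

i64

Stacked in thirds the chord is B-D-F#: a minor triad on B.
B is the first degree of B major. This is the minor tonic, borrowed from the parallel minor.
With F# in the bass the chord is in second inversion, so the figured bass is 64.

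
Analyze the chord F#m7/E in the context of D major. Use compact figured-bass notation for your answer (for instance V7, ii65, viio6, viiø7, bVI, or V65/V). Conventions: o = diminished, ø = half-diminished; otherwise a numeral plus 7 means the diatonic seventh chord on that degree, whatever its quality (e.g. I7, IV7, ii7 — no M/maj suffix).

iii42

The pitches F#-A-C#-E form a minor seventh chord rooted on F#.
F# is scale degree 3 in D major, and a minor seventh chord on that degree is written iii7.
With E in the bass the chord is in third inversion, so the figured bass is 42.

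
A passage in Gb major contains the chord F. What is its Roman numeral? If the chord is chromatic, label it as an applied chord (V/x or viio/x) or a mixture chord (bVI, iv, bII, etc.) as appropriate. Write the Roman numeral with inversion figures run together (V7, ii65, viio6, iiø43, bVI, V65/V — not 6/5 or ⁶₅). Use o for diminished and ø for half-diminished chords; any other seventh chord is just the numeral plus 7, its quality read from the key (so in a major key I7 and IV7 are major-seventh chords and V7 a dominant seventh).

The pitches F-A-C form a major triad rooted on F.
F is not a diatonic chord root with this quality in Gb major, but it lies a perfect fifth above Bb (iii), so the chord functions as an applied dominant of iii.

V/iii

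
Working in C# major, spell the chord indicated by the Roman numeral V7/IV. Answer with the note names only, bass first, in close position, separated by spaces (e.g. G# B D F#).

C# E# G# B

V7/IV is a secondary dominant — the dominant seventh of IV. IV in C# major is F#, so the applied chord's root is C#, a perfect fifth above.
Building a dominant seventh chord on C# gives C#-E#-G#-B.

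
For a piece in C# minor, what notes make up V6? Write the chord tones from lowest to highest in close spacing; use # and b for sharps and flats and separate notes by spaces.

B# D# G#

In C# minor, scale degree 5 is G#. The dominant is major (leading tone raised), so V is a major triad.
That chord is spelled G#-B#-D#.
With the 6 figure the chord is in first inversion; from the bass B# upward in close position it reads B#-D#-G#.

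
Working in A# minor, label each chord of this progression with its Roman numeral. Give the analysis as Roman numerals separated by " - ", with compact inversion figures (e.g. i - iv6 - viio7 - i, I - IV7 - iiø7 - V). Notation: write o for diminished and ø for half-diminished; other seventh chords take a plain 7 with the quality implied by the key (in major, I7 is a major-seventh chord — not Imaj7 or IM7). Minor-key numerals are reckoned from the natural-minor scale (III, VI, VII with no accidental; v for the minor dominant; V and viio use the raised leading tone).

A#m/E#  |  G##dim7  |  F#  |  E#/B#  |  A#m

i64 - viio7 - VI - V64 - i

A#m/E#: root A# is the tonic; minor triad there is i64.
G##dim7 has root G##, degree 7 in A# minor, so viio7.
F#: major triad on F# = scale degree 6 → VI.
E#/B# has root E#, degree 5 in A# minor, so V64.
A#m: root A# is the tonic; minor triad there is i.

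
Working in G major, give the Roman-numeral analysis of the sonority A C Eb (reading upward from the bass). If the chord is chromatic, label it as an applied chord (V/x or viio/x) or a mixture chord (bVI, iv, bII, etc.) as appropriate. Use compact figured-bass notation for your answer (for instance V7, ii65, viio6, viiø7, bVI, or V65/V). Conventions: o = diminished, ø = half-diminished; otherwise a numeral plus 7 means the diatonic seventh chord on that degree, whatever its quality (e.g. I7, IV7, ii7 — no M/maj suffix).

Stacked in thirds the chord is A-C-Eb: a diminished triad on A.
A is the second degree of G major. This is the diminished supertonic triad, borrowed from the parallel minor.

iio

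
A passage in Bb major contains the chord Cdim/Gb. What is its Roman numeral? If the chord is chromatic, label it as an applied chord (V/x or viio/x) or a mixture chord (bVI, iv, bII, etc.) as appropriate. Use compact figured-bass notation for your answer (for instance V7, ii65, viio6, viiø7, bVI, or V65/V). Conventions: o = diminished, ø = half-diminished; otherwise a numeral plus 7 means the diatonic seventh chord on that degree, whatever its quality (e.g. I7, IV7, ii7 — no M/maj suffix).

iio64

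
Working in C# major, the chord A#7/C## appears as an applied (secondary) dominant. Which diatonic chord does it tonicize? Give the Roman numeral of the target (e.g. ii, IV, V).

The chord is a dominant seventh chord on A#.
A dominant resolves down a perfect fifth: A# → D#. In C# major, D# is scale degree 2, i.e. ii.

ii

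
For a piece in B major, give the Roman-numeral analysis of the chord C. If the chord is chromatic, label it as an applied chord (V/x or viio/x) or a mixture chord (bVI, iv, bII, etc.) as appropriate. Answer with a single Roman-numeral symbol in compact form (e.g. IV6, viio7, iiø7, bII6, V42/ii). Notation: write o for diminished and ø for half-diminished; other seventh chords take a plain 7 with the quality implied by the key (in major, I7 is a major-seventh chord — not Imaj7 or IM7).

bII

Stacked in thirds the chord is C-E-G: a major triad on C.
C is the lowered second degree of B major (diatonic 2 would be C#). This is the Neapolitan chord — a major triad on the lowered second degree.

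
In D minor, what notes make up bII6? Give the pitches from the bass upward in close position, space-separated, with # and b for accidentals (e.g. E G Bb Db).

G Bb Eb

Scale degree 2 in D minor is E; lowering it a half step gives Eb. bII6 is the Neapolitan sixth — a major triad on the lowered second degree, here in its customary first inversion.
So the chord is Eb-G-Bb.
With the 6 figure the chord is in first inversion; from the bass G upward in close position it reads G-Bb-Eb.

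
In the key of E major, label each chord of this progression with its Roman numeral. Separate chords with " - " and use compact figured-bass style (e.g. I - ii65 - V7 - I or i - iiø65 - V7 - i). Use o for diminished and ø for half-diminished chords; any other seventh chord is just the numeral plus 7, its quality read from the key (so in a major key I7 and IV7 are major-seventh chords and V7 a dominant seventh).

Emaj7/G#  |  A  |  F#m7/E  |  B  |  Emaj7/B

Emaj7/G#: root E is the tonic; major seventh chord there is I65.
A: root A is the subdominant; major triad there is IV.
F#m7/E has root F#, degree 2 in E major, so ii42.
B has root B, degree 5 in E major, so V.
Emaj7/B: root E is the tonic; major seventh chord there is I43.

I65 - IV - ii42 - V - I43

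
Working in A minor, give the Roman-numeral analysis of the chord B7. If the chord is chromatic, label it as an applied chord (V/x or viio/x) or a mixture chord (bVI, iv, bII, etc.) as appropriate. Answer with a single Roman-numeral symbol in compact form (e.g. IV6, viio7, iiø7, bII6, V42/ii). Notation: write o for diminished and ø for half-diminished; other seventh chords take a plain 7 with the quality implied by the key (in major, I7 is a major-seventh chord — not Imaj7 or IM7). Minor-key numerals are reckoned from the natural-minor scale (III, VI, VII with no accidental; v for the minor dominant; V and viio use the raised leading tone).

V7/V

Stacked in thirds the chord is B-D#-F#-A: a dominant seventh chord on B.
B is not a diatonic chord root with this quality in A minor, but it lies a perfect fifth above E (V), so the chord functions as an applied dominant of V.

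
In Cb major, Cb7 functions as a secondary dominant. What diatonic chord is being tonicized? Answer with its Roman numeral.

IV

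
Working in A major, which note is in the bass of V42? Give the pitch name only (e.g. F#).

V in A major has root E; the chord is E-G#-B-D.
The figure 42 means third inversion — the seventh is in the bass.

D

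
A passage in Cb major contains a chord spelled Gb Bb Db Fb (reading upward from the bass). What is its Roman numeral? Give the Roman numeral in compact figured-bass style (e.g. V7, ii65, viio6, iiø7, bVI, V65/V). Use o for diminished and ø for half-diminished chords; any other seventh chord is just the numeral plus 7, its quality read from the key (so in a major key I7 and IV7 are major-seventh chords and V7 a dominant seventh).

The pitches Gb-Bb-Db-Fb form a dominant seventh chord rooted on Gb.
In Cb major, Gb is the dominant; the diatonic dominant seventh chord there is V7.

V7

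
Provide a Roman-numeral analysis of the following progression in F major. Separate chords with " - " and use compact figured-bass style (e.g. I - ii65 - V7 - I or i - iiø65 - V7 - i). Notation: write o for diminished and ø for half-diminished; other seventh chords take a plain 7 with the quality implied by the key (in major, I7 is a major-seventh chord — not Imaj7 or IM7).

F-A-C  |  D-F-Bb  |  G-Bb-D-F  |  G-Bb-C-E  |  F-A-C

I - IV6 - ii7 - V43 - I

F-A-C has root F, degree 1 in F major, so I.
D-F-Bb: root Bb is the subdominant; major triad there is IV6.
G-Bb-D-F has root G, degree 2 in F major, so ii7.
G-Bb-C-E: dominant seventh chord on C = scale degree 5 → V43.
F-A-C has root F, degree 1 in F major, so I.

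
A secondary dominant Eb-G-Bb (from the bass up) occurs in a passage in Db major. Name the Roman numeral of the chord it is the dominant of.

The chord is a major triad on Eb.
A dominant resolves down a perfect fifth: Eb → Ab. In Db major, Ab is scale degree 5, i.e. V.

V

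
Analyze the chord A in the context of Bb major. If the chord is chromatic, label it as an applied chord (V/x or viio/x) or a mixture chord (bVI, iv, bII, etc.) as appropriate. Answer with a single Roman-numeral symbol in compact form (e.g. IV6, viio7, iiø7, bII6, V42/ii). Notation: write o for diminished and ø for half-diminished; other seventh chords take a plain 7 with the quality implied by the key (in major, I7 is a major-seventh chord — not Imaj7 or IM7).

The pitches A-C#-E form a major triad rooted on A.
A is not a diatonic chord root with this quality in Bb major, but it lies a perfect fifth above D (iii), so the chord functions as an applied dominant of iii.

V/iii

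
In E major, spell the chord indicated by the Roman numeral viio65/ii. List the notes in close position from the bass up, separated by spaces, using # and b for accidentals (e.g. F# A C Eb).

G# B D E#

viio65/ii is a secondary leading-tone chord. The target ii is F# in E major; the applied chord is rooted a semitone below, on E#.
Building a fully diminished seventh chord on E# gives E#-G#-B-D.
With the 65 figure the chord is in first inversion; from the bass G# upward in close position it reads G#-B-D-E#.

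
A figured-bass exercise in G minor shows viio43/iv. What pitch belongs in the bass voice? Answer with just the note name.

F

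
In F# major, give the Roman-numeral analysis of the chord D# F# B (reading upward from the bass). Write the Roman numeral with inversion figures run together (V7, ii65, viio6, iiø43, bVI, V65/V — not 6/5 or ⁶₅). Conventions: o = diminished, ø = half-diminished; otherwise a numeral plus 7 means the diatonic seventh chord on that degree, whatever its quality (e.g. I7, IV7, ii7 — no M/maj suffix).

IV6

Stacked in thirds the chord is B-D#-F#: a major triad on B.
In F# major, B is the subdominant; the diatonic major triad there is IV.
With D# in the bass the chord is in first inversion, so the figured bass is 6.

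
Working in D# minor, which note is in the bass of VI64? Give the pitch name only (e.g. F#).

F#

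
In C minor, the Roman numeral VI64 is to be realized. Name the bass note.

Eb

VI in C minor has root Ab; the chord is Ab-C-Eb.
The figure 64 means second inversion — the fifth is in the bass.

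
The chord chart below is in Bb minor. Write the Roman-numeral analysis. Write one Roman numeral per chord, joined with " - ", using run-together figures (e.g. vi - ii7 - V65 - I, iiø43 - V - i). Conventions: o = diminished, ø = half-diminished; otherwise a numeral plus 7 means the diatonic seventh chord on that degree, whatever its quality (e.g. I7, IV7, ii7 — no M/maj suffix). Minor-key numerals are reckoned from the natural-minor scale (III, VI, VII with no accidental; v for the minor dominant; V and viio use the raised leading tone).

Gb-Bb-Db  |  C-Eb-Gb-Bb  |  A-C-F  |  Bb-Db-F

VI - iiø7 - V6 - i

Gb-Bb-Db has root Gb, degree 6 in Bb minor, so VI.
C-Eb-Gb-Bb has root C, degree 2 in Bb minor, so iiø7.
A-C-F: root F is the dominant; major triad there is V6.
Bb-Db-F has root Bb, degree 1 in Bb minor, so i.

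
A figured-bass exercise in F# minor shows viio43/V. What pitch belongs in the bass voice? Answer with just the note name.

F#

The applied chord viio43/V is rooted on B#: B#-D#-F#-A.
The figure 43 means second inversion — the fifth is in the bass.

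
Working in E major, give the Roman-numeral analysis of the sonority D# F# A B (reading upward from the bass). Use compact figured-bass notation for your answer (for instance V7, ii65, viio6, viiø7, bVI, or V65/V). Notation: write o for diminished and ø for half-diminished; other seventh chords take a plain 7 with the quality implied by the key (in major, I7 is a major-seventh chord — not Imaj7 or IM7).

The pitches B-D#-F#-A form a dominant seventh chord rooted on B.
B is scale degree 5 in E major, and a dominant seventh chord on that degree is written V7.
With D# in the bass the chord is in first inversion, so the figured bass is 65.

V65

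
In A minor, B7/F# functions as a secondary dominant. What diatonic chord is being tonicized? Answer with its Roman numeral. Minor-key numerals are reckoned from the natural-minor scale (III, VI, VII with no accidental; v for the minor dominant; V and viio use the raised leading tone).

The chord is a dominant seventh chord on B.
A dominant resolves down a perfect fifth: B → E. In A minor, E is scale degree 5, i.e. V.

V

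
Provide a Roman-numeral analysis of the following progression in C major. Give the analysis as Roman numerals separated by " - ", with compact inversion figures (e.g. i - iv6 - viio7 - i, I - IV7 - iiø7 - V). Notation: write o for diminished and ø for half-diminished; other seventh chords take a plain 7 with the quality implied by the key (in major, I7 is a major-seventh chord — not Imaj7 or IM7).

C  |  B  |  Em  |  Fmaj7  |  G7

I - V/iii - iii - IV7 - V7

C: major triad on C = scale degree 1 → I.
B: chromatic; B is V of iii, so V/iii.
Em: root E is the mediant; minor triad there is iii.
Fmaj7: major seventh chord on F = scale degree 4 → IV7.
G7 has root G, degree 5 in C major, so V7.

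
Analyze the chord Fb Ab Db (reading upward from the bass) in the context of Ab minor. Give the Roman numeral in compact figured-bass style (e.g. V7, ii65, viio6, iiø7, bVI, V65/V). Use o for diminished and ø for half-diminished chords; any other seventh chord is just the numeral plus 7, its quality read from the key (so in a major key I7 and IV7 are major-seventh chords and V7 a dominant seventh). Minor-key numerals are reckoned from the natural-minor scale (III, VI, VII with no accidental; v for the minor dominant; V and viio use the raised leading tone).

iv6

The pitches Db-Fb-Ab form a minor triad rooted on Db.
Db is scale degree 4 in Ab minor, and a minor triad on that degree is written iv.
With Fb in the bass the chord is in first inversion, so the figured bass is 6.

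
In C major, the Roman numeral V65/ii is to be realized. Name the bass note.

The applied chord V65/ii is rooted on A: A-C#-E-G.
The figure 65 means first inversion — the third is in the bass.

C#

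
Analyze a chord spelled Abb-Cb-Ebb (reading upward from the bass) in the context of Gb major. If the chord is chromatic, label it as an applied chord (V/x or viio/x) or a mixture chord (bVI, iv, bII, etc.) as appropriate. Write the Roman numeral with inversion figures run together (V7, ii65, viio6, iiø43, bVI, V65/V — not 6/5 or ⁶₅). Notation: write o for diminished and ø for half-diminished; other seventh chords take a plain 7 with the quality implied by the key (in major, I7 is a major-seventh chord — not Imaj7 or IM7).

bII

The pitches Abb-Cb-Ebb form a major triad rooted on Abb.
Abb is the lowered second degree of Gb major (diatonic 2 would be Ab). This is the Neapolitan chord — a major triad on the lowered second degree.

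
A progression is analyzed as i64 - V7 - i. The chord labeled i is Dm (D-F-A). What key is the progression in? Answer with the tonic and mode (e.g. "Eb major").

D minor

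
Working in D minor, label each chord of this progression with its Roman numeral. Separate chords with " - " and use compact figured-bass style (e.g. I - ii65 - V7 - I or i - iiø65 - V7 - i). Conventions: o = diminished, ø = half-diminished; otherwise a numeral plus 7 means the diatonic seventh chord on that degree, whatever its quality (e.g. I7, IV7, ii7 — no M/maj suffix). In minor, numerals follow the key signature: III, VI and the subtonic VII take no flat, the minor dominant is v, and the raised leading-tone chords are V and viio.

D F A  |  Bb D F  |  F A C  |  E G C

i - VI - III - VII6

D-F-A: root D is the tonic; minor triad there is i.
Bb-D-F: root Bb is the submediant; major triad there is VI.
F-A-C: root F is the mediant; major triad there is III.
E-G-C: root C is the subtonic; major triad there is VII6.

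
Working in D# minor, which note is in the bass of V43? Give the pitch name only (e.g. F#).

E#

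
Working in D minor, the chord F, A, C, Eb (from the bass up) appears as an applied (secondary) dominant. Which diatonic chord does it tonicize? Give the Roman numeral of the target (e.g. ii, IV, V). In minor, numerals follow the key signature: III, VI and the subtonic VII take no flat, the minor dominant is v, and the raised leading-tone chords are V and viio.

The chord is a dominant seventh chord on F.
A dominant resolves down a perfect fifth: F → Bb. In D minor, Bb is scale degree 6, i.e. VI.

VI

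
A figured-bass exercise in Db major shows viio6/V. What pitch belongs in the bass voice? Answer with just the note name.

Bb

The applied chord viio6/V is rooted on G: G-Bb-Db.
The figure 6 means first inversion — the third is in the bass.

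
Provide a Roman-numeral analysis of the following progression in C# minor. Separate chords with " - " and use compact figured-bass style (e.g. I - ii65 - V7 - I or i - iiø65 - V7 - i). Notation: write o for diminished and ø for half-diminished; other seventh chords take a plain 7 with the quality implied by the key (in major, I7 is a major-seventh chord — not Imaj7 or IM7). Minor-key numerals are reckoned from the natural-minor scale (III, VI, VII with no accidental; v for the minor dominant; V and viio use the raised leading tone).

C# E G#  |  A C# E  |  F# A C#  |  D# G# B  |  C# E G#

C#-E-G# has root C#, degree 1 in C# minor, so i.
A-C#-E: root A is the submediant; major triad there is VI.
F#-A-C# has root F#, degree 4 in C# minor, so iv.
D#-G#-B: root G# is the dominant; minor triad there is v64.
C#-E-G#: root C# is the tonic; minor triad there is i.

i - VI - iv - v64 - i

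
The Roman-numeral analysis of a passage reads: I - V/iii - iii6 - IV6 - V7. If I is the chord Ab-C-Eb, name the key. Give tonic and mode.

The anchor chord is a major triad on Ab, labeled I.
If Ab is scale degree 1 and the mode makes that degree carry a major triad, the tonic is Ab and the mode is major.

Ab major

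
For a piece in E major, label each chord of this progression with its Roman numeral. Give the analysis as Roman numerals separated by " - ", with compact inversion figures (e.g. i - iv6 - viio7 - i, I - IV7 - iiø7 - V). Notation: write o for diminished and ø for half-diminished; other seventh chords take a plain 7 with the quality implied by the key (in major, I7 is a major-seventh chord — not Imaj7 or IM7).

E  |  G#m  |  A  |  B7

E: major triad on E = scale degree 1 → I.
G#m has root G#, degree 3 in E major, so iii.
A has root A, degree 4 in E major, so IV.
B7: dominant seventh chord on B = scale degree 5 → V7.

I - iii - IV - V7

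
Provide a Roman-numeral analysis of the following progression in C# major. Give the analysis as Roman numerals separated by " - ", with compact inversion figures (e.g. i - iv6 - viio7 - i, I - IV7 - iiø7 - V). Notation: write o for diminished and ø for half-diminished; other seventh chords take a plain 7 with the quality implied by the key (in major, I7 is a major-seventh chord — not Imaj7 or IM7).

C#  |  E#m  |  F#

C#: major triad on C# = scale degree 1 → I.
E#m has root E#, degree 3 in C# major, so iii.
F#: root F# is the subdominant; major triad there is IV.

I - iii - IV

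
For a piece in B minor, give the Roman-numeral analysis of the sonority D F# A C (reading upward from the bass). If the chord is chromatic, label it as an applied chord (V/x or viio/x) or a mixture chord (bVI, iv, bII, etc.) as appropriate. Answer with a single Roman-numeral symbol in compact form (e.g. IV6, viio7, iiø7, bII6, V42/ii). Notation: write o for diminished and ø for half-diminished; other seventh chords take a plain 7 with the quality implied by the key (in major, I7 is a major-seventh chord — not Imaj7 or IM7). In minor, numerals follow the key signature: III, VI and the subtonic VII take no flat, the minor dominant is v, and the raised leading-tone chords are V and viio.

V7/VI

The pitches D-F#-A-C form a dominant seventh chord rooted on D.
D is not a diatonic chord root with this quality in B minor, but it lies a perfect fifth above G (VI), so the chord functions as an applied dominant of VI.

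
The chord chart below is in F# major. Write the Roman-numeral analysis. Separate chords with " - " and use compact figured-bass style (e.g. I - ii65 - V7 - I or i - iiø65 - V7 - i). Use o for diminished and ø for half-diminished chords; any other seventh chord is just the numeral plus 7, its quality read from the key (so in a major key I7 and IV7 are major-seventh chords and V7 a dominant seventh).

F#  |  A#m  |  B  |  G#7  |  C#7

I - iii - IV - V7/V - V7

F#: major triad on F# = scale degree 1 → I.
A#m: root A# is the mediant; minor triad there is iii.
B has root B, degree 4 in F# major, so IV.
G#7 is the secondary dominant of V (dominant seventh chord on G#): V7/V.
C#7: root C# is the dominant; dominant seventh chord there is V7.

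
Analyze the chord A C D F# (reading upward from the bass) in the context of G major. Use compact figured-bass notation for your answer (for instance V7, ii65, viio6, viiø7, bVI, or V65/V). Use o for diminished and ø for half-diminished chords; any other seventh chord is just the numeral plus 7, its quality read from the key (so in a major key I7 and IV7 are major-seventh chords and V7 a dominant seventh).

V43

The pitches D-F#-A-C form a dominant seventh chord rooted on D.
D is scale degree 5 in G major, and a dominant seventh chord on that degree is written V7.
With A in the bass the chord is in second inversion, so the figured bass is 43.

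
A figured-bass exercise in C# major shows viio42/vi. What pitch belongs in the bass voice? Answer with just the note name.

The applied chord viio42/vi is rooted on G##: G##-B#-D#-F#.
The figure 42 means third inversion — the seventh is in the bass.

F#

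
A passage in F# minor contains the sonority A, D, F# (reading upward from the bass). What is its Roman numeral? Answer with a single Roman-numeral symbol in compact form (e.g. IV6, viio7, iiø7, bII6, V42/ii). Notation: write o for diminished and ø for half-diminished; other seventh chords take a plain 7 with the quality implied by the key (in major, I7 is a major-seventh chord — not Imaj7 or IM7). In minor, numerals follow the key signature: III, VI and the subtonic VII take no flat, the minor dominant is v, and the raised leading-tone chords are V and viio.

Stacked in thirds the chord is D-F#-A: a major triad on D.
In F# minor, D is the submediant; the diatonic major triad there is VI.
With A in the bass the chord is in second inversion, so the figured bass is 64.

VI64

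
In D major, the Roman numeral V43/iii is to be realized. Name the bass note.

G#

The applied chord V43/iii is rooted on C#: C#-E#-G#-B.
The figure 43 means second inversion — the fifth is in the bass.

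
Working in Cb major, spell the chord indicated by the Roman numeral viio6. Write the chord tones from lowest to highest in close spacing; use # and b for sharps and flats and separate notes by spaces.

Db Fb Bb

The numeral's case and figure indicate a diminished triad. In Cb major its root, the leading tone, is Bb.
That chord is spelled Bb-Db-Fb.
The figured bass 6 indicates first inversion, placing the third (Db) in the bass: Db-Fb-Bb.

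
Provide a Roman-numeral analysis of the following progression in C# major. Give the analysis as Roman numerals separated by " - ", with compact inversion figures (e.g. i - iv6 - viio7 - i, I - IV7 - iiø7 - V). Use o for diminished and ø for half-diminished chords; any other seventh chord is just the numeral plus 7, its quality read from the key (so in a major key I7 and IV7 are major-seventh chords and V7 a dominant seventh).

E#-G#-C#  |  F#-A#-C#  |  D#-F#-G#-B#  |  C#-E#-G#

E#-G#-C#: major triad on C# = scale degree 1 → I6.
F#-A#-C#: root F# is the subdominant; major triad there is IV.
D#-F#-G#-B#: root G# is the dominant; dominant seventh chord there is V43.
C#-E#-G# has root C#, degree 1 in C# major, so I.

I6 - IV - V43 - I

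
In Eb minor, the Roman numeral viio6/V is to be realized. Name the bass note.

C

The applied chord viio6/V is rooted on A: A-C-Eb.
The figure 6 means first inversion — the third is in the bass.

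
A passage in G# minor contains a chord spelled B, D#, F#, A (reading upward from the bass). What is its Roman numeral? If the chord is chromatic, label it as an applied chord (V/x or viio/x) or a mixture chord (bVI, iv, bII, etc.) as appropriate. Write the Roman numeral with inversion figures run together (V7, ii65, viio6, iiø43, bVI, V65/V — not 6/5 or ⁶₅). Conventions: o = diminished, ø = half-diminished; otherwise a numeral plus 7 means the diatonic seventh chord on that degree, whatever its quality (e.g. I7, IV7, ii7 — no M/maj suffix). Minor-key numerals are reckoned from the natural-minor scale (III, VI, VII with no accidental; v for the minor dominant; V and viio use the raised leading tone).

V7/VI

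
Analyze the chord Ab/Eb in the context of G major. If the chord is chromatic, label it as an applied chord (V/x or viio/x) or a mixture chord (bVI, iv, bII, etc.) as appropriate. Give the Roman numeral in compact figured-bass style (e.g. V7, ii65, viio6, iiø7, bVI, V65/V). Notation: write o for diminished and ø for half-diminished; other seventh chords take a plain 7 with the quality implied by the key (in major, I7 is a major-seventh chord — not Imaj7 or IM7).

Stacked in thirds the chord is Ab-C-Eb: a major triad on Ab.
Ab is the lowered second degree of G major (diatonic 2 would be A). This is the Neapolitan chord — a major triad on the lowered second degree.
With Eb in the bass the chord is in second inversion, so the figured bass is 64.

bII64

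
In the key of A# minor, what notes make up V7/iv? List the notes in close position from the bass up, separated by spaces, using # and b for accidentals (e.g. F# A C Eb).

A# C## E# G#

The slash means an applied dominant: we want the dominant of iv. In A# minor, iv is D# minor, and its dominant is built on A#.
Building a dominant seventh chord on A# gives A#-C##-E#-G#.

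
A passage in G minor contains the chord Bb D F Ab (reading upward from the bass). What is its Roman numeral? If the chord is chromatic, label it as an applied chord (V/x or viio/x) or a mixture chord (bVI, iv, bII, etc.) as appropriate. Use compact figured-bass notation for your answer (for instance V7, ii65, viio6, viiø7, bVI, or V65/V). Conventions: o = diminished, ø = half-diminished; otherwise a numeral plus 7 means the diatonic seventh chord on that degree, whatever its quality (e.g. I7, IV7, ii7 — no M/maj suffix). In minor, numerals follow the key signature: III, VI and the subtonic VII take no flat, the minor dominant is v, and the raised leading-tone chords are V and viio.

Stacked in thirds the chord is Bb-D-F-Ab: a dominant seventh chord on Bb.
Bb is not a diatonic chord root with this quality in G minor, but it lies a perfect fifth above Eb (VI), so the chord functions as an applied dominant of VI.

V7/VI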